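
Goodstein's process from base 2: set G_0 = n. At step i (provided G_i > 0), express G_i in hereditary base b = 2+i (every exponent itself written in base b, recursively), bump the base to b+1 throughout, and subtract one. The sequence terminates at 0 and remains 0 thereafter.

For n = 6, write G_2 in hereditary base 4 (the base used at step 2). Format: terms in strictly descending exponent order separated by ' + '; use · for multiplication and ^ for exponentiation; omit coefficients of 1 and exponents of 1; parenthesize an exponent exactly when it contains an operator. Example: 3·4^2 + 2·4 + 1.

4^4 + 1

step 0: 6 = 2^2 + 2; sub 3 for 2: 3^3 + 3; = 30; G_1 = 30−1 = 29
step 1: 29 = 3^3 + 2; sub 4 for 3: 4^4 + 2; = 258; G_2 = 258−1 = 257
step 2: 257 = 4^4 + 1; sub 5 for 4: 5^5 + 1; = 3126; G_3 = 3126−1 = 3125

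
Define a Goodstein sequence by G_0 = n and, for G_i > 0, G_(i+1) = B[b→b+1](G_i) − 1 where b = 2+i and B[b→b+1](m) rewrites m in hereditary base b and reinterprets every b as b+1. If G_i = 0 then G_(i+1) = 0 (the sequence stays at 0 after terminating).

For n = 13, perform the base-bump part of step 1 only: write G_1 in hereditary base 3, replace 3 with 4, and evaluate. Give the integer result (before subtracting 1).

G_0 = 13. HB_2(13) = 2^(2 + 1) + 2^2 + 1. Bump = 109. G_1 = 108.
G_1 = 108. HB_3(108) = 3^(3 + 1) + 3^3. Bump = 1280. G_2 = 1279.

1280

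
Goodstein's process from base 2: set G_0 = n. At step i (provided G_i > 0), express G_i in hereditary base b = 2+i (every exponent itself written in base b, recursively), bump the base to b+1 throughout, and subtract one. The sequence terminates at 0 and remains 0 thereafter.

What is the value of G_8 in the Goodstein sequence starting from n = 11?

70077777775

G_0 = 11. HB_2(11) = 2^(2 + 1) + 2 + 1. Bump = 85. G_1 = 84.
G_1 = 84. HB_3(84) = 3^(3 + 1) + 3. Bump = 1028. G_2 = 1027.
G_2 = 1027. HB_4(1027) = 4^(4 + 1) + 3. Bump = 15628. G_3 = 15627.
G_3 = 15627. HB_5(15627) = 5^(5 + 1) + 2. Bump = 279938. G_4 = 279937.
G_4 = 279937. HB_6(279937) = 6^(6 + 1) + 1. Bump = 5764802. G_5 = 5764801.
G_5 = 5764801. HB_7(5764801) = 7^(7 + 1). Bump = 134217728. G_6 = 134217727.
G_6 = 134217727. HB_8(134217727) = 7·8^8 + 7·8^7 + 7·8^6 + 7·8^5 + 7·8^4 + 7·8^3 + 7·8^2 + 7·8 + 7. Bump = 2749609303. G_7 = 2749609302.
G_7 = 2749609302. HB_9(2749609302) = 7·9^9 + 7·9^7 + 7·9^6 + 7·9^5 + 7·9^4 + 7·9^3 + 7·9^2 + 7·9 + 6. Bump = 70077777776. G_8 = 70077777775.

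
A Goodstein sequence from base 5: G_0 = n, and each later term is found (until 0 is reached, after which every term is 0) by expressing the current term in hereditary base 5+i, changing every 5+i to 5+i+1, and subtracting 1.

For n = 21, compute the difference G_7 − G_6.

base 5: 21 = 4·5 + 1; at 6: 4·6 + 1 = 25; next = 24
base 6: 24 = 4·6; at 7: 4·7 = 28; next = 27
base 7: 27 = 3·7 + 6; at 8: 3·8 + 6 = 30; next = 29
base 8: 29 = 3·8 + 5; at 9: 3·9 + 5 = 32; next = 31
base 9: 31 = 3·9 + 4; at 10: 3·10 + 4 = 34; next = 33
base 10: 33 = 3·10 + 3; at 11: 3·11 + 3 = 36; next = 35
base 11: 35 = 3·11 + 2; at 12: 3·12 + 2 = 38; next = 37

2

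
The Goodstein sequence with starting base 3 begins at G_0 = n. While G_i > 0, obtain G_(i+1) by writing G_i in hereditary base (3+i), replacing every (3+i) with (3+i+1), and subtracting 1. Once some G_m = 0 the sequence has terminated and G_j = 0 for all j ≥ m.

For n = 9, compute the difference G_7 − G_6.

(0) 9|_3 = 3^2 ↦ 4^2|_4 = 16 ⇒ 15
(1) 15|_4 = 3·4 + 3 ↦ 3·5 + 3|_5 = 18 ⇒ 17
(2) 17|_5 = 3·5 + 2 ↦ 3·6 + 2|_6 = 20 ⇒ 19
(3) 19|_6 = 3·6 + 1 ↦ 3·7 + 1|_7 = 22 ⇒ 21
(4) 21|_7 = 3·7 ↦ 3·8|_8 = 24 ⇒ 23
(5) 23|_8 = 2·8 + 7 ↦ 2·9 + 7|_9 = 25 ⇒ 24
(6) 24|_9 = 2·9 + 6 ↦ 2·10 + 6|_10 = 26 ⇒ 25

1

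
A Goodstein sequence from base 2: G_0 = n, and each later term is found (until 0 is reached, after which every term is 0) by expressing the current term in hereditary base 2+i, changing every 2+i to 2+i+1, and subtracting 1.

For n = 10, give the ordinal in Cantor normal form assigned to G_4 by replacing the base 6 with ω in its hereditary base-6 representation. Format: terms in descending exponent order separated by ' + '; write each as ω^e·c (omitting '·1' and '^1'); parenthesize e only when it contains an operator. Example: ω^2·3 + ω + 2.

(0) 10|_2 = 2^(2 + 1) + 2 ↦ 3^(3 + 1) + 3|_3 = 84 ⇒ 83
(1) 83|_3 = 3^(3 + 1) + 2 ↦ 4^(4 + 1) + 2|_4 = 1026 ⇒ 1025
(2) 1025|_4 = 4^(4 + 1) + 1 ↦ 5^(5 + 1) + 1|_5 = 15626 ⇒ 15625
(3) 15625|_5 = 5^(5 + 1) ↦ 6^(6 + 1)|_6 = 279936 ⇒ 279935

ω^ω·5 + ω^5·5 + ω^4·5 + ω^3·5 + ω^2·5 + ω·5 + 5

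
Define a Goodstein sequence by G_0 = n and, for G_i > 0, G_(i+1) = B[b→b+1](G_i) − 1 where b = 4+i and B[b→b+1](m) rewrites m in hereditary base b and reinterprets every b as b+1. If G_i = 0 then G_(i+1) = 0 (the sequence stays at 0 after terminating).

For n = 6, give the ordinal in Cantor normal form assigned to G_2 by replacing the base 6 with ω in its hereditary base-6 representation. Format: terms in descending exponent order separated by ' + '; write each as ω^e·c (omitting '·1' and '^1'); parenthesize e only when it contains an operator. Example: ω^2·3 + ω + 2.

(0) 6|_4 = 4 + 2 ↦ 5 + 2|_5 = 7 ⇒ 6
(1) 6|_5 = 5 + 1 ↦ 6 + 1|_6 = 7 ⇒ 6
(2) 6|_6 = 6 ↦ 7|_7 = 7 ⇒ 6

ω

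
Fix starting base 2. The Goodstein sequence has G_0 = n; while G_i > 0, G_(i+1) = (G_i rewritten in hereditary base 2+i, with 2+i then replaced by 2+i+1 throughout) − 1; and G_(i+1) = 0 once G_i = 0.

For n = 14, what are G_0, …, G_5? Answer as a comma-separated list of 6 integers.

14, 110, 1281, 18750, 326591, 5862840

(0) 14|_2 = 2^(2 + 1) + 2^2 + 2 ↦ 3^(3 + 1) + 3^3 + 3|_3 = 111 ⇒ 110
(1) 110|_3 = 3^(3 + 1) + 3^3 + 2 ↦ 4^(4 + 1) + 4^4 + 2|_4 = 1282 ⇒ 1281
(2) 1281|_4 = 4^(4 + 1) + 4^4 + 1 ↦ 5^(5 + 1) + 5^5 + 1|_5 = 18751 ⇒ 18750
(3) 18750|_5 = 5^(5 + 1) + 5^5 ↦ 6^(6 + 1) + 6^6|_6 = 326592 ⇒ 326591
(4) 326591|_6 = 6^(6 + 1) + 5·6^5 + 5·6^4 + 5·6^3 + 5·6^2 + 5·6 + 5 ↦ 7^(7 + 1) + 5·7^5 + 5·7^4 + 5·7^3 + 5·7^2 + 5·7 + 5|_7 = 5862841 ⇒ 5862840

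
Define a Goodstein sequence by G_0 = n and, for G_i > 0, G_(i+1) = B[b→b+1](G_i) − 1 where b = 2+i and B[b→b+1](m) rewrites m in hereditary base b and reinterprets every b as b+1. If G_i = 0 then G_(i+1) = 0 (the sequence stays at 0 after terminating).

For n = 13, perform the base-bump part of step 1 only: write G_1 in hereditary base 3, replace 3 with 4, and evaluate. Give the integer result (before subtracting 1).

1280

base 2: 13 = 2^(2 + 1) + 2^2 + 1; at 3: 3^(3 + 1) + 3^3 + 1 = 109; next = 108
base 3: 108 = 3^(3 + 1) + 3^3; at 4: 4^(4 + 1) + 4^4 = 1280; next = 1279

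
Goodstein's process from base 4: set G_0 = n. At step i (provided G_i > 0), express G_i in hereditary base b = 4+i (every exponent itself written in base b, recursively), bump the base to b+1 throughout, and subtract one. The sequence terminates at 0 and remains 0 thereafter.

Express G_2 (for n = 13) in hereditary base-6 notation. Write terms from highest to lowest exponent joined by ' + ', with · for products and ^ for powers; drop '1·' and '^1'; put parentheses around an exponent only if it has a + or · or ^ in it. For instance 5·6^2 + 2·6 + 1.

i=0: 13 = 3·4 + 1 (b=4); 4→5: 3·5 + 1 = 16; 16−1 = 15
i=1: 15 = 3·5 (b=5); 5→6: 3·6 = 18; 18−1 = 17
i=2: 17 = 2·6 + 5 (b=6); 6→7: 2·7 + 5 = 19; 19−1 = 18

2·6 + 5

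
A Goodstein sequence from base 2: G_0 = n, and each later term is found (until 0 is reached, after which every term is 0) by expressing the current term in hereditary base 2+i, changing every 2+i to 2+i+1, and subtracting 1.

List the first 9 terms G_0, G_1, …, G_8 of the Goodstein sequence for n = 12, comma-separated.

12, 107, 1065, 15685, 280019, 5764910, 134217867, 3486784574, 100000000211

G_0 = 12. HB_2(12) = 2^(2 + 1) + 2^2. Bump = 108. G_1 = 107.
G_1 = 107. HB_3(107) = 3^(3 + 1) + 2·3^2 + 2·3 + 2. Bump = 1066. G_2 = 1065.
G_2 = 1065. HB_4(1065) = 4^(4 + 1) + 2·4^2 + 2·4 + 1. Bump = 15686. G_3 = 15685.
G_3 = 15685. HB_5(15685) = 5^(5 + 1) + 2·5^2 + 2·5. Bump = 280020. G_4 = 280019.
G_4 = 280019. HB_6(280019) = 6^(6 + 1) + 2·6^2 + 6 + 5. Bump = 5764911. G_5 = 5764910.
G_5 = 5764910. HB_7(5764910) = 7^(7 + 1) + 2·7^2 + 7 + 4. Bump = 134217868. G_6 = 134217867.
G_6 = 134217867. HB_8(134217867) = 8^(8 + 1) + 2·8^2 + 8 + 3. Bump = 3486784575. G_7 = 3486784574.
G_7 = 3486784574. HB_9(3486784574) = 9^(9 + 1) + 2·9^2 + 9 + 2. Bump = 100000000212. G_8 = 100000000211.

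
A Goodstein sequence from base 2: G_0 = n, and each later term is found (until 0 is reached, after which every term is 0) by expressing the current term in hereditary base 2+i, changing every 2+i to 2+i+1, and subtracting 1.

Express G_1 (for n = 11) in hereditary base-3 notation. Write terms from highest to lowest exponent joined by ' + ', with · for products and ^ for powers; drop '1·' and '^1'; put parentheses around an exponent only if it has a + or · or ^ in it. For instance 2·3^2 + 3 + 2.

3^(3 + 1) + 3

11 —HB2→ 2^(2 + 1) + 2 + 1 —bump→ 3^(3 + 1) + 3 + 1 = 85 —(−1)→ 84
84 —HB3→ 3^(3 + 1) + 3 —bump→ 4^(4 + 1) + 4 = 1028 —(−1)→ 1027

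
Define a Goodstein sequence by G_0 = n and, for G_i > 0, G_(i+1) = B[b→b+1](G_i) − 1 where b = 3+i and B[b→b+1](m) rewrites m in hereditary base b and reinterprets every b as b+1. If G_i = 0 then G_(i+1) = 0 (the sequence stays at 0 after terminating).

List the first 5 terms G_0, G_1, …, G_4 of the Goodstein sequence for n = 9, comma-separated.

base 3: 9 = 3^2; at 4: 4^2 = 16; next = 15
base 4: 15 = 3·4 + 3; at 5: 3·5 + 3 = 18; next = 17
base 5: 17 = 3·5 + 2; at 6: 3·6 + 2 = 20; next = 19
base 6: 19 = 3·6 + 1; at 7: 3·7 + 1 = 22; next = 21

9, 15, 17, 19, 21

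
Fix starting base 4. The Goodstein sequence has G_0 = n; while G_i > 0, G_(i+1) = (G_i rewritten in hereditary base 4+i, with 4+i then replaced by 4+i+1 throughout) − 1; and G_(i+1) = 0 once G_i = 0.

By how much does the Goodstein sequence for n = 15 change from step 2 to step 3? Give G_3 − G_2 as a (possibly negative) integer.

2

base 4: 15 = 3·4 + 3; at 5: 3·5 + 3 = 18; next = 17
base 5: 17 = 3·5 + 2; at 6: 3·6 + 2 = 20; next = 19
base 6: 19 = 3·6 + 1; at 7: 3·7 + 1 = 22; next = 21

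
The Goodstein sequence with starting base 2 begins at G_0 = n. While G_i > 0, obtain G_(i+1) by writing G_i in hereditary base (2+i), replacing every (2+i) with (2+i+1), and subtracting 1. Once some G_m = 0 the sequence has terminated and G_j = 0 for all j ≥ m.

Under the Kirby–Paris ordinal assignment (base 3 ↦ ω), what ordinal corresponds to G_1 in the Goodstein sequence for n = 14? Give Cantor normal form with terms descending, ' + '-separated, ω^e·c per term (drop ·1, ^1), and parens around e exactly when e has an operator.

ω^(ω + 1) + ω^ω + 2

base 2: 14 = 2^(2 + 1) + 2^2 + 2; at 3: 3^(3 + 1) + 3^3 + 3 = 111; next = 110
base 3: 110 = 3^(3 + 1) + 3^3 + 2; at 4: 4^(4 + 1) + 4^4 + 2 = 1282; next = 1281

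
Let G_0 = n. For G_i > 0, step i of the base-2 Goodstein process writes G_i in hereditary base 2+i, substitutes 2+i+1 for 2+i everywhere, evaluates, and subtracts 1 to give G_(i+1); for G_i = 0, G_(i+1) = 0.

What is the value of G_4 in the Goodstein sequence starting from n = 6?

46655

i=0: 6 = 2^2 + 2 (b=2); 2→3: 3^3 + 3 = 30; 30−1 = 29
i=1: 29 = 3^3 + 2 (b=3); 3→4: 4^4 + 2 = 258; 258−1 = 257
i=2: 257 = 4^4 + 1 (b=4); 4→5: 5^5 + 1 = 3126; 3126−1 = 3125
i=3: 3125 = 5^5 (b=5); 5→6: 6^6 = 46656; 46656−1 = 46655
i=4: 46655 = 5·6^5 + 5·6^4 + 5·6^3 + 5·6^2 + 5·6 + 5 (b=6); 6→7: 5·7^5 + 5·7^4 + 5·7^3 + 5·7^2 + 5·7 + 5 = 98040; 98040−1 = 98039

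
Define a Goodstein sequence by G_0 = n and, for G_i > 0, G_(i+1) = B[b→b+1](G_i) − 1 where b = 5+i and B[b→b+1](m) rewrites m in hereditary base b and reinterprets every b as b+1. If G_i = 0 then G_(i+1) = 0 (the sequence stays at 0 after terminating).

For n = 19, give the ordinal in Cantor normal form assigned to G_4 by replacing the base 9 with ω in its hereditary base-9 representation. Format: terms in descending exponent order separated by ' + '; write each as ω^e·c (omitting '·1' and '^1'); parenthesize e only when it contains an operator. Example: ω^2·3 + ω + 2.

G_0 = 19. HB_5(19) = 3·5 + 4. Bump = 22. G_1 = 21.
G_1 = 21. HB_6(21) = 3·6 + 3. Bump = 24. G_2 = 23.
G_2 = 23. HB_7(23) = 3·7 + 2. Bump = 26. G_3 = 25.
G_3 = 25. HB_8(25) = 3·8 + 1. Bump = 28. G_4 = 27.

ω·3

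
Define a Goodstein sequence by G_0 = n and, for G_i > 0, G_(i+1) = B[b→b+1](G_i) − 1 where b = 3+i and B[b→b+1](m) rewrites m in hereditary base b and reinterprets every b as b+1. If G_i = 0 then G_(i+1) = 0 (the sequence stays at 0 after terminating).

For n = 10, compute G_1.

i=0: 10 = 3^2 + 1 (b=3); 3→4: 4^2 + 1 = 17; 17−1 = 16
i=1: 16 = 4^2 (b=4); 4→5: 5^2 = 25; 25−1 = 24

16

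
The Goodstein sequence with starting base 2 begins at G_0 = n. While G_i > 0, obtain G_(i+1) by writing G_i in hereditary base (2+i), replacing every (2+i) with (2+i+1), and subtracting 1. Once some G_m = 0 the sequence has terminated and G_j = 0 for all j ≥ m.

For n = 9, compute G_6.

[0] 9 ≡ 2^(2 + 1) + 1 (base 2). Lift 3: 82. −1: 81.
[1] 81 ≡ 3^(3 + 1) (base 3). Lift 4: 1024. −1: 1023.
[2] 1023 ≡ 3·4^4 + 3·4^3 + 3·4^2 + 3·4 + 3 (base 4). Lift 5: 9843. −1: 9842.
[3] 9842 ≡ 3·5^5 + 3·5^3 + 3·5^2 + 3·5 + 2 (base 5). Lift 6: 140744. −1: 140743.
[4] 140743 ≡ 3·6^6 + 3·6^3 + 3·6^2 + 3·6 + 1 (base 6). Lift 7: 2471827. −1: 2471826.
[5] 2471826 ≡ 3·7^7 + 3·7^3 + 3·7^2 + 3·7 (base 7). Lift 8: 50333400. −1: 50333399.

50333399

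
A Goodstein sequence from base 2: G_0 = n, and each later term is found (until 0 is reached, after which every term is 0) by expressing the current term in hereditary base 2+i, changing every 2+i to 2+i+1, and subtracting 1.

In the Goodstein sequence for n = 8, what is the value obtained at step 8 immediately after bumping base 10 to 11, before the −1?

G_0 = 8. HB_2(8) = 2^(2 + 1). Bump = 81. G_1 = 80.
G_1 = 80. HB_3(80) = 2·3^3 + 2·3^2 + 2·3 + 2. Bump = 554. G_2 = 553.
G_2 = 553. HB_4(553) = 2·4^4 + 2·4^2 + 2·4 + 1. Bump = 6311. G_3 = 6310.
G_3 = 6310. HB_5(6310) = 2·5^5 + 2·5^2 + 2·5. Bump = 93396. G_4 = 93395.
G_4 = 93395. HB_6(93395) = 2·6^6 + 2·6^2 + 6 + 5. Bump = 1647196. G_5 = 1647195.
G_5 = 1647195. HB_7(1647195) = 2·7^7 + 2·7^2 + 7 + 4. Bump = 33554572. G_6 = 33554571.
G_6 = 33554571. HB_8(33554571) = 2·8^8 + 2·8^2 + 8 + 3. Bump = 774841152. G_7 = 774841151.
G_7 = 774841151. HB_9(774841151) = 2·9^9 + 2·9^2 + 9 + 2. Bump = 20000000212. G_8 = 20000000211.

570623341476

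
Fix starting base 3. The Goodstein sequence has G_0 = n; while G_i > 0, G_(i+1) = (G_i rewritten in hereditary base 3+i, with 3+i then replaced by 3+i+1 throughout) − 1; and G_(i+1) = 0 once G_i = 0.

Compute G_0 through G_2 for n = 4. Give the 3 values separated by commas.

G_0=4  [base 3] 3 + 1  →[3↦4]→  4 + 1 = 5  −1 ⇒ G_1=4
G_1=4  [base 4] 4  →[4↦5]→  5 = 5  −1 ⇒ G_2=4

4, 4, 4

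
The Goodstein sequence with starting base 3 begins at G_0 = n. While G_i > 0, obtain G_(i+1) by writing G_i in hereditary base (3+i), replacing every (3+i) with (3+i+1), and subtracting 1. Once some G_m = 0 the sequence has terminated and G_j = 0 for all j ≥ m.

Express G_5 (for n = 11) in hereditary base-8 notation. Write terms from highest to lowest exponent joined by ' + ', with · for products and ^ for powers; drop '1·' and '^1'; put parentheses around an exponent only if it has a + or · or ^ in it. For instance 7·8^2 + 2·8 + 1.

(0) 11|_3 = 3^2 + 2 ↦ 4^2 + 2|_4 = 18 ⇒ 17
(1) 17|_4 = 4^2 + 1 ↦ 5^2 + 1|_5 = 26 ⇒ 25
(2) 25|_5 = 5^2 ↦ 6^2|_6 = 36 ⇒ 35
(3) 35|_6 = 5·6 + 5 ↦ 5·7 + 5|_7 = 40 ⇒ 39
(4) 39|_7 = 5·7 + 4 ↦ 5·8 + 4|_8 = 44 ⇒ 43
(5) 43|_8 = 5·8 + 3 ↦ 5·9 + 3|_9 = 48 ⇒ 47

5·8 + 3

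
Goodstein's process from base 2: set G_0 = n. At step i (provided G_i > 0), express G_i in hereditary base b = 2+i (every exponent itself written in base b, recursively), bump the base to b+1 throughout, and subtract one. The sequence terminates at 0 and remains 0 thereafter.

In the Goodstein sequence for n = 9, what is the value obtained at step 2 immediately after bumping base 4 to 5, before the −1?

9843

[0] 9 ≡ 2^(2 + 1) + 1 (base 2). Lift 3: 82. −1: 81.
[1] 81 ≡ 3^(3 + 1) (base 3). Lift 4: 1024. −1: 1023.
[2] 1023 ≡ 3·4^4 + 3·4^3 + 3·4^2 + 3·4 + 3 (base 4). Lift 5: 9843. −1: 9842.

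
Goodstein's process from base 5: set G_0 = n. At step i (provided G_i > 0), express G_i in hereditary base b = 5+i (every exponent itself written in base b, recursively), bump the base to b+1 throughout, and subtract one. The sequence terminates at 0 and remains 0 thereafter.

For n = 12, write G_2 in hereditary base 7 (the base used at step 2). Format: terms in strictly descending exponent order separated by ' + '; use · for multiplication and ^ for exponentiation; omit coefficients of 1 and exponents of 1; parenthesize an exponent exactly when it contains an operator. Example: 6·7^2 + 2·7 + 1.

2·7

base 5: 12 = 2·5 + 2; at 6: 2·6 + 2 = 14; next = 13
base 6: 13 = 2·6 + 1; at 7: 2·7 + 1 = 15; next = 14
base 7: 14 = 2·7; at 8: 2·8 = 16; next = 15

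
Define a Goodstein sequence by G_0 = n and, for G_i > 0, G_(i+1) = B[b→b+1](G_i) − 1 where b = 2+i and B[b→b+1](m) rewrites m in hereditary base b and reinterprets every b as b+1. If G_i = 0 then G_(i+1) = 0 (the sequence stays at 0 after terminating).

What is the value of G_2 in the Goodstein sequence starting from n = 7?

259

step 0: 7 = 2^2 + 2 + 1; sub 3 for 2: 3^3 + 3 + 1; = 31; G_1 = 31−1 = 30
step 1: 30 = 3^3 + 3; sub 4 for 3: 4^4 + 4; = 260; G_2 = 260−1 = 259
step 2: 259 = 4^4 + 3; sub 5 for 4: 5^5 + 3; = 3128; G_3 = 3128−1 = 3127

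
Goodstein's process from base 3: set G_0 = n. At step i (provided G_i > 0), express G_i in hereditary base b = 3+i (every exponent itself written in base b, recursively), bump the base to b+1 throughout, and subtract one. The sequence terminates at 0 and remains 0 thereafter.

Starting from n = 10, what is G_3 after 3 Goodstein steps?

(0) 10|_3 = 3^2 + 1 ↦ 4^2 + 1|_4 = 17 ⇒ 16
(1) 16|_4 = 4^2 ↦ 5^2|_5 = 25 ⇒ 24
(2) 24|_5 = 4·5 + 4 ↦ 4·6 + 4|_6 = 28 ⇒ 27
(3) 27|_6 = 4·6 + 3 ↦ 4·7 + 3|_7 = 31 ⇒ 30

27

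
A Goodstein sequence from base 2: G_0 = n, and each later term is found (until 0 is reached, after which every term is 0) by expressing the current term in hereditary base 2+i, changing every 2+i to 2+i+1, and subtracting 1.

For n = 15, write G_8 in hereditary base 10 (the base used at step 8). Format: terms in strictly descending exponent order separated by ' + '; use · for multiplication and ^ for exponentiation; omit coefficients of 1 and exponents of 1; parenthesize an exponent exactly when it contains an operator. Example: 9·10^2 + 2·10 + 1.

G_0=15  [base 2] 2^(2 + 1) + 2^2 + 2 + 1  →[2↦3]→  3^(3 + 1) + 3^3 + 3 + 1 = 112  −1 ⇒ G_1=111
G_1=111  [base 3] 3^(3 + 1) + 3^3 + 3  →[3↦4]→  4^(4 + 1) + 4^4 + 4 = 1284  −1 ⇒ G_2=1283
G_2=1283  [base 4] 4^(4 + 1) + 4^4 + 3  →[4↦5]→  5^(5 + 1) + 5^5 + 3 = 18753  −1 ⇒ G_3=18752
G_3=18752  [base 5] 5^(5 + 1) + 5^5 + 2  →[5↦6]→  6^(6 + 1) + 6^6 + 2 = 326594  −1 ⇒ G_4=326593
G_4=326593  [base 6] 6^(6 + 1) + 6^6 + 1  →[6↦7]→  7^(7 + 1) + 7^7 + 1 = 6588345  −1 ⇒ G_5=6588344
G_5=6588344  [base 7] 7^(7 + 1) + 7^7  →[7↦8]→  8^(8 + 1) + 8^8 = 150994944  −1 ⇒ G_6=150994943
G_6=150994943  [base 8] 8^(8 + 1) + 7·8^7 + 7·8^6 + 7·8^5 + 7·8^4 + 7·8^3 + 7·8^2 + 7·8 + 7  →[8↦9]→  9^(9 + 1) + 7·9^7 + 7·9^6 + 7·9^5 + 7·9^4 + 7·9^3 + 7·9^2 + 7·9 + 7 = 3524450281  −1 ⇒ G_7=3524450280
G_7=3524450280  [base 9] 9^(9 + 1) + 7·9^7 + 7·9^6 + 7·9^5 + 7·9^4 + 7·9^3 + 7·9^2 + 7·9 + 6  →[9↦10]→  10^(10 + 1) + 7·10^7 + 7·10^6 + 7·10^5 + 7·10^4 + 7·10^3 + 7·10^2 + 7·10 + 6 = 100077777776  −1 ⇒ G_8=100077777775
G_8=100077777775  [base 10] 10^(10 + 1) + 7·10^7 + 7·10^6 + 7·10^5 + 7·10^4 + 7·10^3 + 7·10^2 + 7·10 + 5  →[10↦11]→  11^(11 + 1) + 7·11^7 + 7·11^6 + 7·11^5 + 7·11^4 + 7·11^3 + 7·11^2 + 7·11 + 5 = 3138578427935  −1 ⇒ G_9=3138578427934

10^(10 + 1) + 7·10^7 + 7·10^6 + 7·10^5 + 7·10^4 + 7·10^3 + 7·10^2 + 7·10 + 5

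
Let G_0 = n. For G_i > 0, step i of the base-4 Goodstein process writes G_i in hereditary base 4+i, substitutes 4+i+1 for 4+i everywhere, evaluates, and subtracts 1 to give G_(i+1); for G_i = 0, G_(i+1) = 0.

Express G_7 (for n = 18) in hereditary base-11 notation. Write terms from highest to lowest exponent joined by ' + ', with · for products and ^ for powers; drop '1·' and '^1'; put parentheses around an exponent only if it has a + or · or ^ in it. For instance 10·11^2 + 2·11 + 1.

6·11 + 2

i=0: 18 = 4^2 + 2 (b=4); 4→5: 5^2 + 2 = 27; 27−1 = 26
i=1: 26 = 5^2 + 1 (b=5); 5→6: 6^2 + 1 = 37; 37−1 = 36
i=2: 36 = 6^2 (b=6); 6→7: 7^2 = 49; 49−1 = 48
i=3: 48 = 6·7 + 6 (b=7); 7→8: 6·8 + 6 = 54; 54−1 = 53
i=4: 53 = 6·8 + 5 (b=8); 8→9: 6·9 + 5 = 59; 59−1 = 58
i=5: 58 = 6·9 + 4 (b=9); 9→10: 6·10 + 4 = 64; 64−1 = 63
i=6: 63 = 6·10 + 3 (b=10); 10→11: 6·11 + 3 = 69; 69−1 = 68
i=7: 68 = 6·11 + 2 (b=11); 11→12: 6·12 + 2 = 74; 74−1 = 73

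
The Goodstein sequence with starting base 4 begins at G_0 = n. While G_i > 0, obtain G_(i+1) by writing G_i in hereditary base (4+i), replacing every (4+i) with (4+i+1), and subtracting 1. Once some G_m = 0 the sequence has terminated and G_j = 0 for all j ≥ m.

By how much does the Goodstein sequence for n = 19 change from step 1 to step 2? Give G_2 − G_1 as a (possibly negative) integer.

[0] 19 ≡ 4^2 + 3 (base 4). Lift 5: 28. −1: 27.
[1] 27 ≡ 5^2 + 2 (base 5). Lift 6: 38. −1: 37.

10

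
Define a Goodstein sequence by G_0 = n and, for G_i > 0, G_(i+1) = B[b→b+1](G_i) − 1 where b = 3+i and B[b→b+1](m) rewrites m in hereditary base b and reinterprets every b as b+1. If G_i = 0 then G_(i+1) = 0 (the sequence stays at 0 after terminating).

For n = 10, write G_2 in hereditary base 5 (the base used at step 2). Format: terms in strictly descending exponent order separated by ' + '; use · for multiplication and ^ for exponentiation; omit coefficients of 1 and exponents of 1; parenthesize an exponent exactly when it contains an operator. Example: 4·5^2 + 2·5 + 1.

4·5 + 4

G_0=10  [base 3] 3^2 + 1  →[3↦4]→  4^2 + 1 = 17  −1 ⇒ G_1=16
G_1=16  [base 4] 4^2  →[4↦5]→  5^2 = 25  −1 ⇒ G_2=24
G_2=24  [base 5] 4·5 + 4  →[5↦6]→  4·6 + 4 = 28  −1 ⇒ G_3=27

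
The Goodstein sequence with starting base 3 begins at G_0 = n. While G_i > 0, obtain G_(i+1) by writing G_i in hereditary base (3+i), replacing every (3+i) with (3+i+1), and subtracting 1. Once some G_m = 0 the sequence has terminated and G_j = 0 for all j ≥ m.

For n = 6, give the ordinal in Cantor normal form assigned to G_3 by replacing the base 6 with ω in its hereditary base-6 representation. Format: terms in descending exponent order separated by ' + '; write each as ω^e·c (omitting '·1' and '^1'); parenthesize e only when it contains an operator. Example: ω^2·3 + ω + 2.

step 0: 6 = 2·3; sub 4 for 3: 2·4; = 8; G_1 = 8−1 = 7
step 1: 7 = 4 + 3; sub 5 for 4: 5 + 3; = 8; G_2 = 8−1 = 7
step 2: 7 = 5 + 2; sub 6 for 5: 6 + 2; = 8; G_3 = 8−1 = 7
step 3: 7 = 6 + 1; sub 7 for 6: 7 + 1; = 8; G_4 = 8−1 = 7

ω + 1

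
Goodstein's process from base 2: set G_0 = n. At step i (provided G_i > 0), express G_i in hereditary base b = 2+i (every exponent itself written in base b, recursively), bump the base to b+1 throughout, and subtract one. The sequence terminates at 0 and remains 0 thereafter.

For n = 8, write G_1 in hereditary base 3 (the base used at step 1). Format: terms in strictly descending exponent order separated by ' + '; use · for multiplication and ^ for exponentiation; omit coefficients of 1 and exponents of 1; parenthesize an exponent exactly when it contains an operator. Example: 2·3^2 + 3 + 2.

8 —HB2→ 2^(2 + 1) —bump→ 3^(3 + 1) = 81 —(−1)→ 80
80 —HB3→ 2·3^3 + 2·3^2 + 2·3 + 2 —bump→ 2·4^4 + 2·4^2 + 2·4 + 2 = 554 —(−1)→ 553

2·3^3 + 2·3^2 + 2·3 + 2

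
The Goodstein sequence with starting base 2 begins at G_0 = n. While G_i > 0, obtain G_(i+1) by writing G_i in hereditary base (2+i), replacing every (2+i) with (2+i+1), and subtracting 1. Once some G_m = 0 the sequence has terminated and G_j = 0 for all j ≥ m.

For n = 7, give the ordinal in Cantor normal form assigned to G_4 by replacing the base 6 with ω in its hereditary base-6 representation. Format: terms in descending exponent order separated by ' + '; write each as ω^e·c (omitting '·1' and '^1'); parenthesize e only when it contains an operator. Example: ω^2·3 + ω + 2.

ω^ω + 1

7 —HB2→ 2^2 + 2 + 1 —bump→ 3^3 + 3 + 1 = 31 —(−1)→ 30
30 —HB3→ 3^3 + 3 —bump→ 4^4 + 4 = 260 —(−1)→ 259
259 —HB4→ 4^4 + 3 —bump→ 5^5 + 3 = 3128 —(−1)→ 3127
3127 —HB5→ 5^5 + 2 —bump→ 6^6 + 2 = 46658 —(−1)→ 46657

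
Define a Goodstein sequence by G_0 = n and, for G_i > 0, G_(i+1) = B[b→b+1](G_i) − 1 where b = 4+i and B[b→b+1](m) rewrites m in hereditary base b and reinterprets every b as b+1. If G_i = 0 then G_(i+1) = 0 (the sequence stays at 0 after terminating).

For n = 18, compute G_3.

48

base 4: 18 = 4^2 + 2; at 5: 5^2 + 2 = 27; next = 26
base 5: 26 = 5^2 + 1; at 6: 6^2 + 1 = 37; next = 36
base 6: 36 = 6^2; at 7: 7^2 = 49; next = 48
base 7: 48 = 6·7 + 6; at 8: 6·8 + 6 = 54; next = 53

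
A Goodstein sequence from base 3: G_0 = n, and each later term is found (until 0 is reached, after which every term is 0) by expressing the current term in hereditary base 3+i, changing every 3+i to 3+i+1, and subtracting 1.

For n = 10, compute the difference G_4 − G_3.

G_0 = 10. HB_3(10) = 3^2 + 1. Bump = 17. G_1 = 16.
G_1 = 16. HB_4(16) = 4^2. Bump = 25. G_2 = 24.
G_2 = 24. HB_5(24) = 4·5 + 4. Bump = 28. G_3 = 27.
G_3 = 27. HB_6(27) = 4·6 + 3. Bump = 31. G_4 = 30.

3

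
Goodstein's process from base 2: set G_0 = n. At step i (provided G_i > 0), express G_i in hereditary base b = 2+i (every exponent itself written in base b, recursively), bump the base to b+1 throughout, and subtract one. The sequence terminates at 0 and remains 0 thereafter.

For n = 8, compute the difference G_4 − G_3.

87085

base 2: 8 = 2^(2 + 1); at 3: 3^(3 + 1) = 81; next = 80
base 3: 80 = 2·3^3 + 2·3^2 + 2·3 + 2; at 4: 2·4^4 + 2·4^2 + 2·4 + 2 = 554; next = 553
base 4: 553 = 2·4^4 + 2·4^2 + 2·4 + 1; at 5: 2·5^5 + 2·5^2 + 2·5 + 1 = 6311; next = 6310
base 5: 6310 = 2·5^5 + 2·5^2 + 2·5; at 6: 2·6^6 + 2·6^2 + 2·6 = 93396; next = 93395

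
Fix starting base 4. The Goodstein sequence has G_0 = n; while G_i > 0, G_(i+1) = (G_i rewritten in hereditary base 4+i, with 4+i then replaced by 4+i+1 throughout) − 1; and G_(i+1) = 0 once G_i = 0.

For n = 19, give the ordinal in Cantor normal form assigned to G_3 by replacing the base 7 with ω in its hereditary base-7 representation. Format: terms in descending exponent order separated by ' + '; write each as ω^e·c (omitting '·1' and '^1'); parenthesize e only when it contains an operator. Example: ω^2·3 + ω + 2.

ω^2

[0] 19 ≡ 4^2 + 3 (base 4). Lift 5: 28. −1: 27.
[1] 27 ≡ 5^2 + 2 (base 5). Lift 6: 38. −1: 37.
[2] 37 ≡ 6^2 + 1 (base 6). Lift 7: 50. −1: 49.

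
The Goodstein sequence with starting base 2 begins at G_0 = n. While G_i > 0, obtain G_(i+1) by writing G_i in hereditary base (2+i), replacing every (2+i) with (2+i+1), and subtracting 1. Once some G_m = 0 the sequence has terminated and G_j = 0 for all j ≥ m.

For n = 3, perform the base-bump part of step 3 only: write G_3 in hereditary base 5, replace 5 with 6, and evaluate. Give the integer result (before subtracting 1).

[0] 3 ≡ 2 + 1 (base 2). Lift 3: 4. −1: 3.
[1] 3 ≡ 3 (base 3). Lift 4: 4. −1: 3.
[2] 3 ≡ 3 (base 4). Lift 5: 3. −1: 2.
[3] 2 ≡ 2 (base 5). Lift 6: 2. −1: 1.

2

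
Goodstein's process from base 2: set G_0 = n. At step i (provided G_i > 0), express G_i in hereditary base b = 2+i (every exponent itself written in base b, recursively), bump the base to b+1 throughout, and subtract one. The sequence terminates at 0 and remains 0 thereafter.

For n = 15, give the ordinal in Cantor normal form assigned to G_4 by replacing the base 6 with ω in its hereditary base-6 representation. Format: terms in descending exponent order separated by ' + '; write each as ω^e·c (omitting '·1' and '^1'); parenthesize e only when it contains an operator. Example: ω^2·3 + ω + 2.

G_0=15  [base 2] 2^(2 + 1) + 2^2 + 2 + 1  →[2↦3]→  3^(3 + 1) + 3^3 + 3 + 1 = 112  −1 ⇒ G_1=111
G_1=111  [base 3] 3^(3 + 1) + 3^3 + 3  →[3↦4]→  4^(4 + 1) + 4^4 + 4 = 1284  −1 ⇒ G_2=1283
G_2=1283  [base 4] 4^(4 + 1) + 4^4 + 3  →[4↦5]→  5^(5 + 1) + 5^5 + 3 = 18753  −1 ⇒ G_3=18752
G_3=18752  [base 5] 5^(5 + 1) + 5^5 + 2  →[5↦6]→  6^(6 + 1) + 6^6 + 2 = 326594  −1 ⇒ G_4=326593
G_4=326593  [base 6] 6^(6 + 1) + 6^6 + 1  →[6↦7]→  7^(7 + 1) + 7^7 + 1 = 6588345  −1 ⇒ G_5=6588344

ω^(ω + 1) + ω^ω + 1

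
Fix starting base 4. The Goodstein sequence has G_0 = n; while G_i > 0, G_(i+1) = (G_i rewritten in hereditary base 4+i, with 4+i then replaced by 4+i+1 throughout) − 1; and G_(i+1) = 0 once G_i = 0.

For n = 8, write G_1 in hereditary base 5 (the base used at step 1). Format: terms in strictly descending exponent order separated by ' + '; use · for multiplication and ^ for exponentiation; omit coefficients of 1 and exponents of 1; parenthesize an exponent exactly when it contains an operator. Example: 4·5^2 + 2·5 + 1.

5 + 4

G_0=8  [base 4] 2·4  →[4↦5]→  2·5 = 10  −1 ⇒ G_1=9
G_1=9  [base 5] 5 + 4  →[5↦6]→  6 + 4 = 10  −1 ⇒ G_2=9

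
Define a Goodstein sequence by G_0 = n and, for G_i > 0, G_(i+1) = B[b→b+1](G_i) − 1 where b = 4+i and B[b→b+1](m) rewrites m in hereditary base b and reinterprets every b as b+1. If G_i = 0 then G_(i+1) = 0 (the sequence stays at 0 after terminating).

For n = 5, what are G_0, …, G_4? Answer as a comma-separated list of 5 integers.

5, 5, 5, 4, 3

G_0=5  [base 4] 4 + 1  →[4↦5]→  5 + 1 = 6  −1 ⇒ G_1=5
G_1=5  [base 5] 5  →[5↦6]→  6 = 6  −1 ⇒ G_2=5
G_2=5  [base 6] 5  →[6↦7]→  5 = 5  −1 ⇒ G_3=4
G_3=4  [base 7] 4  →[7↦8]→  4 = 4  −1 ⇒ G_4=3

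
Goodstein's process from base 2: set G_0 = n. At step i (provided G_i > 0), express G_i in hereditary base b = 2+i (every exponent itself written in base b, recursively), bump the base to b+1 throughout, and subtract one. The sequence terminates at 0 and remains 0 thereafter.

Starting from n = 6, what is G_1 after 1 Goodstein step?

29

[0] 6 ≡ 2^2 + 2 (base 2). Lift 3: 30. −1: 29.
[1] 29 ≡ 3^3 + 2 (base 3). Lift 4: 258. −1: 257.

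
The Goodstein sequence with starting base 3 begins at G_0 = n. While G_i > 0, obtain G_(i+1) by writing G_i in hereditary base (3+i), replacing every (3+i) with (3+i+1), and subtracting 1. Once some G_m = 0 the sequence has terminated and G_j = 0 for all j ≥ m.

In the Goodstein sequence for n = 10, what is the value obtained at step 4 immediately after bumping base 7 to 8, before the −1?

10 —HB3→ 3^2 + 1 —bump→ 4^2 + 1 = 17 —(−1)→ 16
16 —HB4→ 4^2 —bump→ 5^2 = 25 —(−1)→ 24
24 —HB5→ 4·5 + 4 —bump→ 4·6 + 4 = 28 —(−1)→ 27
27 —HB6→ 4·6 + 3 —bump→ 4·7 + 3 = 31 —(−1)→ 30
30 —HB7→ 4·7 + 2 —bump→ 4·8 + 2 = 34 —(−1)→ 33

34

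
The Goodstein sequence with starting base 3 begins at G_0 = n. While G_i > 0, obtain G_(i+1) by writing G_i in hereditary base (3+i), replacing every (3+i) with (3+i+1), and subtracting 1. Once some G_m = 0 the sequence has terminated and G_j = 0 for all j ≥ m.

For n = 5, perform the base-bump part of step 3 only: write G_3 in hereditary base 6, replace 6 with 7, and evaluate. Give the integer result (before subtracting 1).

5

i=0: 5 = 3 + 2 (b=3); 3→4: 4 + 2 = 6; 6−1 = 5
i=1: 5 = 4 + 1 (b=4); 4→5: 5 + 1 = 6; 6−1 = 5
i=2: 5 = 5 (b=5); 5→6: 6 = 6; 6−1 = 5
i=3: 5 = 5 (b=6); 6→7: 5 = 5; 5−1 = 4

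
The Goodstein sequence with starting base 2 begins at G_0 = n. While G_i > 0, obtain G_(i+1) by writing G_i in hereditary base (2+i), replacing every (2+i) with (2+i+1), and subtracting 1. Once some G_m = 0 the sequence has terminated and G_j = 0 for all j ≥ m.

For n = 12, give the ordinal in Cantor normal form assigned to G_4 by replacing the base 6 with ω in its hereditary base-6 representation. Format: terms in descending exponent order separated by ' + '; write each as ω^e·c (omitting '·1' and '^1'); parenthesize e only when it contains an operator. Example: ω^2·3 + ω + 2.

step 0: 12 = 2^(2 + 1) + 2^2; sub 3 for 2: 3^(3 + 1) + 3^3; = 108; G_1 = 108−1 = 107
step 1: 107 = 3^(3 + 1) + 2·3^2 + 2·3 + 2; sub 4 for 3: 4^(4 + 1) + 2·4^2 + 2·4 + 2; = 1066; G_2 = 1066−1 = 1065
step 2: 1065 = 4^(4 + 1) + 2·4^2 + 2·4 + 1; sub 5 for 4: 5^(5 + 1) + 2·5^2 + 2·5 + 1; = 15686; G_3 = 15686−1 = 15685
step 3: 15685 = 5^(5 + 1) + 2·5^2 + 2·5; sub 6 for 5: 6^(6 + 1) + 2·6^2 + 2·6; = 280020; G_4 = 280020−1 = 280019

ω^(ω + 1) + ω^2·2 + ω + 5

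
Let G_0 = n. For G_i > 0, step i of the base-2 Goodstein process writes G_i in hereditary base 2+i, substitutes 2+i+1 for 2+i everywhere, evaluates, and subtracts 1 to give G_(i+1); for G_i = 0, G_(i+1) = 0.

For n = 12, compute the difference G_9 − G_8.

i=0: 12 = 2^(2 + 1) + 2^2 (b=2); 2→3: 3^(3 + 1) + 3^3 = 108; 108−1 = 107
i=1: 107 = 3^(3 + 1) + 2·3^2 + 2·3 + 2 (b=3); 3→4: 4^(4 + 1) + 2·4^2 + 2·4 + 2 = 1066; 1066−1 = 1065
i=2: 1065 = 4^(4 + 1) + 2·4^2 + 2·4 + 1 (b=4); 4→5: 5^(5 + 1) + 2·5^2 + 2·5 + 1 = 15686; 15686−1 = 15685
i=3: 15685 = 5^(5 + 1) + 2·5^2 + 2·5 (b=5); 5→6: 6^(6 + 1) + 2·6^2 + 2·6 = 280020; 280020−1 = 280019
i=4: 280019 = 6^(6 + 1) + 2·6^2 + 6 + 5 (b=6); 6→7: 7^(7 + 1) + 2·7^2 + 7 + 5 = 5764911; 5764911−1 = 5764910
i=5: 5764910 = 7^(7 + 1) + 2·7^2 + 7 + 4 (b=7); 7→8: 8^(8 + 1) + 2·8^2 + 8 + 4 = 134217868; 134217868−1 = 134217867
i=6: 134217867 = 8^(8 + 1) + 2·8^2 + 8 + 3 (b=8); 8→9: 9^(9 + 1) + 2·9^2 + 9 + 3 = 3486784575; 3486784575−1 = 3486784574
i=7: 3486784574 = 9^(9 + 1) + 2·9^2 + 9 + 2 (b=9); 9→10: 10^(10 + 1) + 2·10^2 + 10 + 2 = 100000000212; 100000000212−1 = 100000000211
i=8: 100000000211 = 10^(10 + 1) + 2·10^2 + 10 + 1 (b=10); 10→11: 11^(11 + 1) + 2·11^2 + 11 + 1 = 3138428376975; 3138428376975−1 = 3138428376974

3038428376763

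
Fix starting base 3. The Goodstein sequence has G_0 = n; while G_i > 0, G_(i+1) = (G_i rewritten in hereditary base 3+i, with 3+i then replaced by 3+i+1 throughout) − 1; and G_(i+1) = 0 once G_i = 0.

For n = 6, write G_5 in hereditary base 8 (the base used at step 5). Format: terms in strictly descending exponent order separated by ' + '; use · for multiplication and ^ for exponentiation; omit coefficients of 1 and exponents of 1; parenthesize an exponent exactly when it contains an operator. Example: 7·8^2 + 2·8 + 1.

7

(0) 6|_3 = 2·3 ↦ 2·4|_4 = 8 ⇒ 7
(1) 7|_4 = 4 + 3 ↦ 5 + 3|_5 = 8 ⇒ 7
(2) 7|_5 = 5 + 2 ↦ 6 + 2|_6 = 8 ⇒ 7
(3) 7|_6 = 6 + 1 ↦ 7 + 1|_7 = 8 ⇒ 7
(4) 7|_7 = 7 ↦ 8|_8 = 8 ⇒ 7
(5) 7|_8 = 7 ↦ 7|_9 = 7 ⇒ 6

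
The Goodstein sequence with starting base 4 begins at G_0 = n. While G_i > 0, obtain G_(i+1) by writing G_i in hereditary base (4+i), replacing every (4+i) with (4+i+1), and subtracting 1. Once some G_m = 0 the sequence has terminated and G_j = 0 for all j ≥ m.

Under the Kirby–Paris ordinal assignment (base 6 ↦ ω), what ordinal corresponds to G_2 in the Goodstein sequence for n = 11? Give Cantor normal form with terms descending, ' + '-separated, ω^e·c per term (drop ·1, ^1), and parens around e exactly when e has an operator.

G_0=11  [base 4] 2·4 + 3  →[4↦5]→  2·5 + 3 = 13  −1 ⇒ G_1=12
G_1=12  [base 5] 2·5 + 2  →[5↦6]→  2·6 + 2 = 14  −1 ⇒ G_2=13

ω·2 + 1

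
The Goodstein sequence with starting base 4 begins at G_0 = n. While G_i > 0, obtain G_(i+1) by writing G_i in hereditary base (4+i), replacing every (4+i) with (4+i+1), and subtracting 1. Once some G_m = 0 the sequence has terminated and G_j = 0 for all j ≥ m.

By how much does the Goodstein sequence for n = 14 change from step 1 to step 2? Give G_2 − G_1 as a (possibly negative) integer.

(0) 14|_4 = 3·4 + 2 ↦ 3·5 + 2|_5 = 17 ⇒ 16
(1) 16|_5 = 3·5 + 1 ↦ 3·6 + 1|_6 = 19 ⇒ 18

2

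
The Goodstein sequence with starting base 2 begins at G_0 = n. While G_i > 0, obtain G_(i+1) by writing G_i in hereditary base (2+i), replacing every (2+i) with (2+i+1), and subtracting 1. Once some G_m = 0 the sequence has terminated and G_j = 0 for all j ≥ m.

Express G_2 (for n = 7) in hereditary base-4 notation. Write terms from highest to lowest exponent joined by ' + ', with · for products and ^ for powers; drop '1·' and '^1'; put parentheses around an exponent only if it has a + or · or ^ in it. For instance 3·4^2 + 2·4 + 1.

(0) 7|_2 = 2^2 + 2 + 1 ↦ 3^3 + 3 + 1|_3 = 31 ⇒ 30
(1) 30|_3 = 3^3 + 3 ↦ 4^4 + 4|_4 = 260 ⇒ 259
(2) 259|_4 = 4^4 + 3 ↦ 5^5 + 3|_5 = 3128 ⇒ 3127

4^4 + 3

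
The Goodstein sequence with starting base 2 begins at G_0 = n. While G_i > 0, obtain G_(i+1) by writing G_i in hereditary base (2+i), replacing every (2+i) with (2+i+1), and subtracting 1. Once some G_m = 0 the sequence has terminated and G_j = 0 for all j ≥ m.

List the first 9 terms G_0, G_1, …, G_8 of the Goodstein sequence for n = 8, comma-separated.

8, 80, 553, 6310, 93395, 1647195, 33554571, 774841151, 20000000211

base 2: 8 = 2^(2 + 1); at 3: 3^(3 + 1) = 81; next = 80
base 3: 80 = 2·3^3 + 2·3^2 + 2·3 + 2; at 4: 2·4^4 + 2·4^2 + 2·4 + 2 = 554; next = 553
base 4: 553 = 2·4^4 + 2·4^2 + 2·4 + 1; at 5: 2·5^5 + 2·5^2 + 2·5 + 1 = 6311; next = 6310
base 5: 6310 = 2·5^5 + 2·5^2 + 2·5; at 6: 2·6^6 + 2·6^2 + 2·6 = 93396; next = 93395
base 6: 93395 = 2·6^6 + 2·6^2 + 6 + 5; at 7: 2·7^7 + 2·7^2 + 7 + 5 = 1647196; next = 1647195
base 7: 1647195 = 2·7^7 + 2·7^2 + 7 + 4; at 8: 2·8^8 + 2·8^2 + 8 + 4 = 33554572; next = 33554571
base 8: 33554571 = 2·8^8 + 2·8^2 + 8 + 3; at 9: 2·9^9 + 2·9^2 + 9 + 3 = 774841152; next = 774841151
base 9: 774841151 = 2·9^9 + 2·9^2 + 9 + 2; at 10: 2·10^10 + 2·10^2 + 10 + 2 = 20000000212; next = 20000000211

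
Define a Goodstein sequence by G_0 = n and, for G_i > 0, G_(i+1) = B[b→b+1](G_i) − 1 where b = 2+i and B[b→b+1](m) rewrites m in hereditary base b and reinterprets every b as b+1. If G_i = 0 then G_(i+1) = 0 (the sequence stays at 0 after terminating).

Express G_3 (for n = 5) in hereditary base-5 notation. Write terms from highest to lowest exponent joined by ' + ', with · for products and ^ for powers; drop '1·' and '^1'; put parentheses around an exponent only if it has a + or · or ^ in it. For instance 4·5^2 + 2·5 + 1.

3·5^3 + 3·5^2 + 3·5 + 2

i=0: 5 = 2^2 + 1 (b=2); 2→3: 3^3 + 1 = 28; 28−1 = 27
i=1: 27 = 3^3 (b=3); 3→4: 4^4 = 256; 256−1 = 255
i=2: 255 = 3·4^3 + 3·4^2 + 3·4 + 3 (b=4); 4→5: 3·5^3 + 3·5^2 + 3·5 + 3 = 468; 468−1 = 467
i=3: 467 = 3·5^3 + 3·5^2 + 3·5 + 2 (b=5); 5→6: 3·6^3 + 3·6^2 + 3·6 + 2 = 776; 776−1 = 775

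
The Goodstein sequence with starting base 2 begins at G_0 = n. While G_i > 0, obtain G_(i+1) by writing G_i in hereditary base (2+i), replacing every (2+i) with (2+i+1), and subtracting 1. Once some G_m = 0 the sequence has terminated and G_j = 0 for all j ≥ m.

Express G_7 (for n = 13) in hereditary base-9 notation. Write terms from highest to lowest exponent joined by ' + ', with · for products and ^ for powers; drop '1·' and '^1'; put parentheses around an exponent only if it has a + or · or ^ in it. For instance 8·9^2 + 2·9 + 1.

9^(9 + 1) + 3·9^3 + 3·9^2 + 2·9 + 6

step 0: 13 = 2^(2 + 1) + 2^2 + 1; sub 3 for 2: 3^(3 + 1) + 3^3 + 1; = 109; G_1 = 109−1 = 108
step 1: 108 = 3^(3 + 1) + 3^3; sub 4 for 3: 4^(4 + 1) + 4^4; = 1280; G_2 = 1280−1 = 1279
step 2: 1279 = 4^(4 + 1) + 3·4^3 + 3·4^2 + 3·4 + 3; sub 5 for 4: 5^(5 + 1) + 3·5^3 + 3·5^2 + 3·5 + 3; = 16093; G_3 = 16093−1 = 16092
step 3: 16092 = 5^(5 + 1) + 3·5^3 + 3·5^2 + 3·5 + 2; sub 6 for 5: 6^(6 + 1) + 3·6^3 + 3·6^2 + 3·6 + 2; = 280712; G_4 = 280712−1 = 280711
step 4: 280711 = 6^(6 + 1) + 3·6^3 + 3·6^2 + 3·6 + 1; sub 7 for 6: 7^(7 + 1) + 3·7^3 + 3·7^2 + 3·7 + 1; = 5765999; G_5 = 5765999−1 = 5765998
step 5: 5765998 = 7^(7 + 1) + 3·7^3 + 3·7^2 + 3·7; sub 8 for 7: 8^(8 + 1) + 3·8^3 + 3·8^2 + 3·8; = 134219480; G_6 = 134219480−1 = 134219479
step 6: 134219479 = 8^(8 + 1) + 3·8^3 + 3·8^2 + 2·8 + 7; sub 9 for 8: 9^(9 + 1) + 3·9^3 + 3·9^2 + 2·9 + 7; = 3486786856; G_7 = 3486786856−1 = 3486786855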